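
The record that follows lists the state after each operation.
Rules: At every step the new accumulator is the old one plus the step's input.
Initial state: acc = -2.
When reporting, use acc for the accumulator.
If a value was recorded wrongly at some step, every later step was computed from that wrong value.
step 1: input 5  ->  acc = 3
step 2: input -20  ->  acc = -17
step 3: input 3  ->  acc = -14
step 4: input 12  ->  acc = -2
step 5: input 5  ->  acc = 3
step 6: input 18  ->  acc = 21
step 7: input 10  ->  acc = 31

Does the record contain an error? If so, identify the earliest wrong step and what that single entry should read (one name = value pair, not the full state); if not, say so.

1. acc = -2 + 5 = 3 (no discrepancy)
2. acc = 3 + -20 = -17 (checks out)
3. acc = -17 + 3 = -14 (consistent with the record)
4. acc = -14 + 12 = -2 (consistent with the record)
5. acc = -2 + 5 = 3 (no discrepancy)
6. acc = 3 + 18 = 21 (confirmed correct)
7. acc = 21 + 10 = 31 (agrees with the record)
All entries verified; no error found.

no error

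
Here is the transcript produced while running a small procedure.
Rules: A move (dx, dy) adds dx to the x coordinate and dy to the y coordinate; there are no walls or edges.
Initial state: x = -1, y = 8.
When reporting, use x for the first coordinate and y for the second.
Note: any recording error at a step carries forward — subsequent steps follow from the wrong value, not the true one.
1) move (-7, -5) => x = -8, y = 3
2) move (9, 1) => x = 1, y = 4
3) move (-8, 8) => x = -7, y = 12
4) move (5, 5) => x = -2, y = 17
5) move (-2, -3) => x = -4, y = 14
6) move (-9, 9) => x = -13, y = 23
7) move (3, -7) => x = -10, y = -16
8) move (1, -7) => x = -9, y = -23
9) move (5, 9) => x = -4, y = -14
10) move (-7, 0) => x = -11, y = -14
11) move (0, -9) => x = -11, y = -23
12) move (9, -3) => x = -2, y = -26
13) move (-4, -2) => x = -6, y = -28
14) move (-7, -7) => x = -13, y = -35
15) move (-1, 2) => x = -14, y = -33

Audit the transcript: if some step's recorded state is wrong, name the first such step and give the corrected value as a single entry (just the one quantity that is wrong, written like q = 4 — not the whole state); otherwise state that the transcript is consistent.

Recomputing the run from the initial state:
step 1: x = -8, y = 3
step 2: x = 1, y = 4
step 3: x = -7, y = 12
step 4: x = -2, y = 17
step 5: x = -4, y = 14
step 6: x = -13, y = 23
step 7: x = -10, y = 16
step 8: x = -9, y = 9
step 9: x = -4, y = 18
step 10: x = -11, y = 18
step 11: x = -11, y = 9
step 12: x = -2, y = 6
step 13: x = -6, y = 4
step 14: x = -13, y = -3
step 15: x = -14, y = -1
The first disagreement with the transcript is at step 7, where the value should be y = 16.

step 7, y = 16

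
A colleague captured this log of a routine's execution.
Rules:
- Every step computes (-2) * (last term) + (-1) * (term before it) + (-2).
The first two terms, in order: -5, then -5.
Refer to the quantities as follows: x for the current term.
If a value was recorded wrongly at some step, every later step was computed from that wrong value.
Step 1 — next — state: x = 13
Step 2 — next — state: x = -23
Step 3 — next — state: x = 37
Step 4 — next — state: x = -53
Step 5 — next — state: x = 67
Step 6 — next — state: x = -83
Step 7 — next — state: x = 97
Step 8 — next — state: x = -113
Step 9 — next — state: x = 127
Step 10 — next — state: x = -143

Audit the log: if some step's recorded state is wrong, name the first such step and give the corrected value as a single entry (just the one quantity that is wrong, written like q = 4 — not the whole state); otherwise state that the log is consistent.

step 3, x = 31

step 1: x = -2*(-5) + (-1)*(-5) + (-2) = 13 -> exactly as logged
step 2: x = -2*(13) + (-1)*(-5) + (-2) = -23 -> no discrepancy
step 3: x = -2*(-23) + (-1)*(13) + (-2) = 31 -> a discrepancy with the log
First deviation found at step 3; the corrected entry is x = 31.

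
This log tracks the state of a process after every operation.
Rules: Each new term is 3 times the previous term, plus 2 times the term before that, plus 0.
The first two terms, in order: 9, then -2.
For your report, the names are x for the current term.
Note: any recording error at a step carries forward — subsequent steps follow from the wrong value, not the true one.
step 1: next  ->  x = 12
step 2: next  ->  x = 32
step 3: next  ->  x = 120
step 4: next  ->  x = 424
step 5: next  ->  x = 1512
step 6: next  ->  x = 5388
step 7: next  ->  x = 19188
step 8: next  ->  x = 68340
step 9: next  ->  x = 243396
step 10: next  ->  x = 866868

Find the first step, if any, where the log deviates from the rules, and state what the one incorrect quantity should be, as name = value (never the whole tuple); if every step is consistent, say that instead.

step 6, x = 5384

Recomputing the run from the initial state:
step 1: x = 12
step 2: x = 32
step 3: x = 120
step 4: x = 424
step 5: x = 1512
step 6: x = 5384
step 7: x = 19176
step 8: x = 68296
step 9: x = 243240
step 10: x = 866312
The first disagreement with the log is at step 6, where the value should be x = 5384.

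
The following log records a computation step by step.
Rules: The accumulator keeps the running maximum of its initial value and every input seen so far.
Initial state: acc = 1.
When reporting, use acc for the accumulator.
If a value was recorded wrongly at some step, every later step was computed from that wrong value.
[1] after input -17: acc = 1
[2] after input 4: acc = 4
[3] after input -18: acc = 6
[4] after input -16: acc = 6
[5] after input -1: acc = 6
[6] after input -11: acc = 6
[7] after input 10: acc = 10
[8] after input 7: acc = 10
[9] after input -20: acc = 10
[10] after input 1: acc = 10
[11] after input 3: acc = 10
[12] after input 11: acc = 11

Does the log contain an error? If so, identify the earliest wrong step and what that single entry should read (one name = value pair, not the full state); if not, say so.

Recomputing the run from the initial state:
step 1: acc = 1
step 2: acc = 4
step 3: acc = 4
step 4: acc = 4
step 5: acc = 4
step 6: acc = 4
step 7: acc = 10
step 8: acc = 10
step 9: acc = 10
step 10: acc = 10
step 11: acc = 10
step 12: acc = 11
The first disagreement with the log is at step 3, where the value should be acc = 4.

step 3, acc = 4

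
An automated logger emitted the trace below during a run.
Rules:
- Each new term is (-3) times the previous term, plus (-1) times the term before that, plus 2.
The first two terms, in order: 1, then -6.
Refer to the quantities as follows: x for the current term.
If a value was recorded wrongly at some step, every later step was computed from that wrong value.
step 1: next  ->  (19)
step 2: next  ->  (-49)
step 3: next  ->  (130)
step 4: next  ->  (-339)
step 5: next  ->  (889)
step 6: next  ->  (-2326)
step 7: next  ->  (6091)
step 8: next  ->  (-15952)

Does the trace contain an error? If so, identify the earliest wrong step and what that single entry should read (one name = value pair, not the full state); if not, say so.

1. x = -3*(-6) + (-1)*(1) + (2) = 19 (in agreement)
2. x = -3*(19) + (-1)*(-6) + (2) = -49 (matches)
3. x = -3*(-49) + (-1)*(19) + (2) = 130 (confirmed correct)
4. x = -3*(130) + (-1)*(-49) + (2) = -339 (confirmed correct)
5. x = -3*(-339) + (-1)*(130) + (2) = 889 (exactly as logged)
6. x = -3*(889) + (-1)*(-339) + (2) = -2326 (checks out)
7. x = -3*(-2326) + (-1)*(889) + (2) = 6091 (confirmed correct)
8. x = -3*(6091) + (-1)*(-2326) + (2) = -15945 (the trace disagrees here)
First deviation found at step 8; the corrected entry is x = -15945.

step 8, x = -15945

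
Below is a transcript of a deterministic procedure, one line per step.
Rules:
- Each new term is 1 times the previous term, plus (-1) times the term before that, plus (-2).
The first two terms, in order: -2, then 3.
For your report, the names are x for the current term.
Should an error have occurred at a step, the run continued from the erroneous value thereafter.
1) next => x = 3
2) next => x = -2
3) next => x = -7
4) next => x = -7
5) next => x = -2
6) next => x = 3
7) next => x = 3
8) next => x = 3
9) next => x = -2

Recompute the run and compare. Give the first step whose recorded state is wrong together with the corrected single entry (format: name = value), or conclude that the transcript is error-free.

Recomputing the run from the initial state:
step 1: x = 3
step 2: x = -2
step 3: x = -7
step 4: x = -7
step 5: x = -2
step 6: x = 3
step 7: x = 3
step 8: x = -2
step 9: x = -7
The first disagreement with the transcript is at step 8, where the value should be x = -2.

step 8, x = -2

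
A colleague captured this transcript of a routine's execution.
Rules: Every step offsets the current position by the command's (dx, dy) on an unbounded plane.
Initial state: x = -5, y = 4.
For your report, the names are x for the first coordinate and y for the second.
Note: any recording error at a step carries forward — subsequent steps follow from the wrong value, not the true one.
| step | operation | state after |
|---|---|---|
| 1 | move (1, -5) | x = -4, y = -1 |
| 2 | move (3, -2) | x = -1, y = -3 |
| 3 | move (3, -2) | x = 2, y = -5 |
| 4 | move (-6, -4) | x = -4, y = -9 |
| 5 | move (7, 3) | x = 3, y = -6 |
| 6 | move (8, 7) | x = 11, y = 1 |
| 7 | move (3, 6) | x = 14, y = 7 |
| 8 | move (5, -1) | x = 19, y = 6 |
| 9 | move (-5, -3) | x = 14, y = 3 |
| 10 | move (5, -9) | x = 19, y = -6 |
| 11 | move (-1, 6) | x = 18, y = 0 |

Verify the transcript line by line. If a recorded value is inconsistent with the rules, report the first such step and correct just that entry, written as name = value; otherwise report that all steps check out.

no error

Recomputing the run from the initial state:
step 1: x = -4, y = -1
step 2: x = -1, y = -3
step 3: x = 2, y = -5
step 4: x = -4, y = -9
step 5: x = 3, y = -6
step 6: x = 11, y = 1
step 7: x = 14, y = 7
step 8: x = 19, y = 6
step 9: x = 14, y = 3
step 10: x = 19, y = -6
step 11: x = 18, y = 0
This matches the transcript at every step.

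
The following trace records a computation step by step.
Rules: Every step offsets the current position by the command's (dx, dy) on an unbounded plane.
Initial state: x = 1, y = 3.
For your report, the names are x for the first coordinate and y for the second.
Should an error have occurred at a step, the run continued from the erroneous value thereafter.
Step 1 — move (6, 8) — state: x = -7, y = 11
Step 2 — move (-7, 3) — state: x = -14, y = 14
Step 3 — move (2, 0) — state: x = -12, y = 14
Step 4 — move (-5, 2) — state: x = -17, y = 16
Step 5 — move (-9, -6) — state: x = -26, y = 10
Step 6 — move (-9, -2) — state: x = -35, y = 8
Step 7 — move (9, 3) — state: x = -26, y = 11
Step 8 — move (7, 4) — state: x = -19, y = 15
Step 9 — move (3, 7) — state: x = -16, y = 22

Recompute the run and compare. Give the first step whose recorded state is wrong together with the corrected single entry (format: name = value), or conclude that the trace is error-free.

step 1, x = 7

1. x = 1 + (6) = 7, y = 3 + (8) = 11 (first mismatch against the trace)
So the first discrepancy is step 1, where the right value is x = 7.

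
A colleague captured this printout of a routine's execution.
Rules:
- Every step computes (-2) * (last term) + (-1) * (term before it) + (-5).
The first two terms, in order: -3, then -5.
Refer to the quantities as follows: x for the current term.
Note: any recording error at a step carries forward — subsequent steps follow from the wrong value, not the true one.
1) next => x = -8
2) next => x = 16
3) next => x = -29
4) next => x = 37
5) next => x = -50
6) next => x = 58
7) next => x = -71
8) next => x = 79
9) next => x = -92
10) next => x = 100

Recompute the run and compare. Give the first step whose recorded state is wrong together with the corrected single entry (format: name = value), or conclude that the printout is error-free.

step 1, x = 8

Recomputing the run from the initial state:
step 1: x = 8
step 2: x = -16
step 3: x = 19
step 4: x = -27
step 5: x = 30
step 6: x = -38
step 7: x = 41
step 8: x = -49
step 9: x = 52
step 10: x = -60
The first disagreement with the printout is at step 1, where the value should be x = 8.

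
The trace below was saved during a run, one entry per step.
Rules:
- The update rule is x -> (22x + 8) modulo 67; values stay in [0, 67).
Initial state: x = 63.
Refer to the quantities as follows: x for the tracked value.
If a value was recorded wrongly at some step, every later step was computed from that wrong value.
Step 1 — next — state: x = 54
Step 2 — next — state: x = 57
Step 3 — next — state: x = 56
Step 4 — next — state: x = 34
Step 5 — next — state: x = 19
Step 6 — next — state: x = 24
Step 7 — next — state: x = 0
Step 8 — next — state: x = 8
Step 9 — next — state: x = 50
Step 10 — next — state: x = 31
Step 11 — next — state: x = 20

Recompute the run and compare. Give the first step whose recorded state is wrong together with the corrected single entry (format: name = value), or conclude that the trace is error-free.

step 10, x = 36

step 1: x = (22*63 + 8) mod 67 = 54 -> same as recorded
step 2: x = (22*54 + 8) mod 67 = 57 -> no discrepancy
step 3: x = (22*57 + 8) mod 67 = 56 -> exactly as logged
step 4: x = (22*56 + 8) mod 67 = 34 -> checks out
step 5: x = (22*34 + 8) mod 67 = 19 -> in agreement
step 6: x = (22*19 + 8) mod 67 = 24 -> consistent with the trace
step 7: x = (22*24 + 8) mod 67 = 0 -> confirmed correct
step 8: x = (22*0 + 8) mod 67 = 8 -> matches
step 9: x = (22*8 + 8) mod 67 = 50 -> agrees with the trace
step 10: x = (22*50 + 8) mod 67 = 36 -> first mismatch against the trace
So the first discrepancy is step 10, where the right value is x = 36.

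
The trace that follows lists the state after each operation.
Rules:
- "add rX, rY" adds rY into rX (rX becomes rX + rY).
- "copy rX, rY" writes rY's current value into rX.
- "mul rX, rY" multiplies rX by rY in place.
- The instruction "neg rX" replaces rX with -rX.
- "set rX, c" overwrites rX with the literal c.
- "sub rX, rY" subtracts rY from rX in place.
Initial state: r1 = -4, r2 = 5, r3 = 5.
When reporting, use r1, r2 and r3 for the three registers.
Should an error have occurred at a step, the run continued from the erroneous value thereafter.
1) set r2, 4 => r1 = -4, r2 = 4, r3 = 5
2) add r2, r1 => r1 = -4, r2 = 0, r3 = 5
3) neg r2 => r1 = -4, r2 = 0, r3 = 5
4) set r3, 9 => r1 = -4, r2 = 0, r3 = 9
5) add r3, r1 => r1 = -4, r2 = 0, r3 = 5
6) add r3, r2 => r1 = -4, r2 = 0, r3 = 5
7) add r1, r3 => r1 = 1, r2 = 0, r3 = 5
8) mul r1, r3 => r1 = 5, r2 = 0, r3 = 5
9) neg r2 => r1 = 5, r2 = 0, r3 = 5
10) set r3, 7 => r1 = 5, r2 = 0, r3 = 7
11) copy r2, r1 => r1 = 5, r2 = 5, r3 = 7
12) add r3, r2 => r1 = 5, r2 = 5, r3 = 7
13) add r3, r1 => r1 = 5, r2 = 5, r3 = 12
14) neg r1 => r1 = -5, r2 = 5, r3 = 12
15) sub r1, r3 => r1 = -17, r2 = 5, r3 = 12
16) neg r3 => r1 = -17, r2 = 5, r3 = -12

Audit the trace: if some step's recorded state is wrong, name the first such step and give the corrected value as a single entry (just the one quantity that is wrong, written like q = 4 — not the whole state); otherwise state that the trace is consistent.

step 12, r3 = 12

1. r2 = 4 (checks out)
2. r2 = 4 + -4 = 0 (in agreement)
3. r2 = -(0) = 0 (exactly as logged)
4. r3 = 9 (verified)
5. r3 = 9 + -4 = 5 (exactly as logged)
6. r3 = 5 + 0 = 5 (matches)
7. r1 = -4 + 5 = 1 (same as recorded)
8. r1 = 1 * 5 = 5 (consistent with the trace)
9. r2 = -(0) = 0 (consistent with the trace)
10. r3 = 7 (agrees with the trace)
11. r2 = 5 (agrees with the trace)
12. r3 = 7 + 5 = 12 (first mismatch against the trace)
Step 12 is the first one off; corrected, r3 = 12.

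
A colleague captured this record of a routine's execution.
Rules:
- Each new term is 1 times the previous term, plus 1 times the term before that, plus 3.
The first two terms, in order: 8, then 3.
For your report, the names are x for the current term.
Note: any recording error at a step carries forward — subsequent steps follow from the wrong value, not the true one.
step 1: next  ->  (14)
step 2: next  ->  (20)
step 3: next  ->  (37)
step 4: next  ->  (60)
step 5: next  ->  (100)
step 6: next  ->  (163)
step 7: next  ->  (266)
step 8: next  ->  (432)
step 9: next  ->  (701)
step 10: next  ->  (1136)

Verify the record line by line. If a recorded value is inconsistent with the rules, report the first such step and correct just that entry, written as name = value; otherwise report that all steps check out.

no error

Recomputing the run from the initial state:
step 1: x = 14
step 2: x = 20
step 3: x = 37
step 4: x = 60
step 5: x = 100
step 6: x = 163
step 7: x = 266
step 8: x = 432
step 9: x = 701
step 10: x = 1136
This matches the record at every step.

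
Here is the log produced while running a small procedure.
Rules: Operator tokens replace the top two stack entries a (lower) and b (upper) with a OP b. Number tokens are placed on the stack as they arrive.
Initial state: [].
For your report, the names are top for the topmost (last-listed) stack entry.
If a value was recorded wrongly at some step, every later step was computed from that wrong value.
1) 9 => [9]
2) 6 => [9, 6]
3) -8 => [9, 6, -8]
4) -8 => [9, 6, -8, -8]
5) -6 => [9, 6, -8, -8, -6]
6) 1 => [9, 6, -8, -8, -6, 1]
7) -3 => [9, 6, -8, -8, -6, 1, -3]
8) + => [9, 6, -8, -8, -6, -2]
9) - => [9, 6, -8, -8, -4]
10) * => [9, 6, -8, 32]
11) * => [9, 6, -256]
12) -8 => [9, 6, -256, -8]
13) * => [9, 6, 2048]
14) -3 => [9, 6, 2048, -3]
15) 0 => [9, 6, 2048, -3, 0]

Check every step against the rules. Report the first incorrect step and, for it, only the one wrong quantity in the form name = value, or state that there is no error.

Step 1: push 9: top = 9 — exactly as logged.
Step 2: push 6: top = 6 — consistent with the log.
Step 3: push -8: top = -8 — consistent with the log.
Step 4: push -8: top = -8 — agrees with the log.
Step 5: push -6: top = -6 — matches.
Step 6: push 1: top = 1 — exactly as logged.
Step 7: push -3: top = -3 — same as recorded.
Step 8: 1 + -3 = -2 — in agreement.
Step 9: -6 - -2 = -4 — same as recorded.
Step 10: -8 * -4 = 32 — verified.
Step 11: -8 * 32 = -256 — exactly as logged.
Step 12: push -8: top = -8 — consistent with the log.
Step 13: -256 * -8 = 2048 — agrees with the log.
Step 14: push -3: top = -3 — in agreement.
Step 15: push 0: top = 0 — confirmed correct.
The whole run recomputes cleanly — no discrepancies.

no error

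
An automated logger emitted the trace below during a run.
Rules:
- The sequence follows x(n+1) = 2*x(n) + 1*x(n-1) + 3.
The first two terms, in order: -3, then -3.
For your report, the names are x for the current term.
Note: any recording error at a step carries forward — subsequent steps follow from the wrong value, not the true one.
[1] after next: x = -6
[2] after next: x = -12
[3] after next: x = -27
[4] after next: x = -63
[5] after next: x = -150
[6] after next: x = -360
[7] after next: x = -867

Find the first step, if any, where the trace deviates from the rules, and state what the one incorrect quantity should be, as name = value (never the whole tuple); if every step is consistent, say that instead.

Step 1: x = 2*(-3) + (1)*(-3) + (3) = -6 — consistent with the trace.
Step 2: x = 2*(-6) + (1)*(-3) + (3) = -12 — in agreement.
Step 3: x = 2*(-12) + (1)*(-6) + (3) = -27 — matches.
Step 4: x = 2*(-27) + (1)*(-12) + (3) = -63 — agrees with the trace.
Step 5: x = 2*(-63) + (1)*(-27) + (3) = -150 — exactly as logged.
Step 6: x = 2*(-150) + (1)*(-63) + (3) = -360 — checks out.
Step 7: x = 2*(-360) + (1)*(-150) + (3) = -867 — no discrepancy.
All entries verified; no error found.

no error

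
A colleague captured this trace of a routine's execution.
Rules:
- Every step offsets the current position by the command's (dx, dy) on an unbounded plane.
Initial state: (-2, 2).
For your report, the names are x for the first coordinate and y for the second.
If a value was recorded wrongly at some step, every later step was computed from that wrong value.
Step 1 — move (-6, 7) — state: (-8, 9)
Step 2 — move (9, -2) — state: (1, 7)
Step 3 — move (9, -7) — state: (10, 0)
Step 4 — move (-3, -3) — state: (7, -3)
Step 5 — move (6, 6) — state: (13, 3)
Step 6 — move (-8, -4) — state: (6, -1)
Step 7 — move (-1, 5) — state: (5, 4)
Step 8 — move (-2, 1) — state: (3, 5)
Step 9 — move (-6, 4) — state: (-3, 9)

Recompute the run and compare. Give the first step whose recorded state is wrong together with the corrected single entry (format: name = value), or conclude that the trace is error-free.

step 6, x = 5

1. x = -2 + (-6) = -8, y = 2 + (7) = 9 (consistent with the trace)
2. x = -8 + (9) = 1, y = 9 + (-2) = 7 (checks out)
3. x = 1 + (9) = 10, y = 7 + (-7) = 0 (no discrepancy)
4. x = 10 + (-3) = 7, y = 0 + (-3) = -3 (in agreement)
5. x = 7 + (6) = 13, y = -3 + (6) = 3 (consistent with the trace)
6. x = 13 + (-8) = 5, y = 3 + (-4) = -1 (the trace disagrees here)
First incorrect step: 6; the correct value is x = 5.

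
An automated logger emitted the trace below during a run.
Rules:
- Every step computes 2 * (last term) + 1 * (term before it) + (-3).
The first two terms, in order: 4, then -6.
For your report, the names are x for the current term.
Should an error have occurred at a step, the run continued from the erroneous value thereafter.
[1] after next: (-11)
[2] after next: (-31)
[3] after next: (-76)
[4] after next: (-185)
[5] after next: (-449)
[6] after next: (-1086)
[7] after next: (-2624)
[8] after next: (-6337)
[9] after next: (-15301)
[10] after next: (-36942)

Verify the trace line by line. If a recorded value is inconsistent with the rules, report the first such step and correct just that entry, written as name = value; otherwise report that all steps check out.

step 4, x = -186

Recomputing the run from the initial state:
step 1: x = -11
step 2: x = -31
step 3: x = -76
step 4: x = -186
step 5: x = -451
step 6: x = -1091
step 7: x = -2636
step 8: x = -6366
step 9: x = -15371
step 10: x = -37111
The first disagreement with the trace is at step 4, where the value should be x = -186.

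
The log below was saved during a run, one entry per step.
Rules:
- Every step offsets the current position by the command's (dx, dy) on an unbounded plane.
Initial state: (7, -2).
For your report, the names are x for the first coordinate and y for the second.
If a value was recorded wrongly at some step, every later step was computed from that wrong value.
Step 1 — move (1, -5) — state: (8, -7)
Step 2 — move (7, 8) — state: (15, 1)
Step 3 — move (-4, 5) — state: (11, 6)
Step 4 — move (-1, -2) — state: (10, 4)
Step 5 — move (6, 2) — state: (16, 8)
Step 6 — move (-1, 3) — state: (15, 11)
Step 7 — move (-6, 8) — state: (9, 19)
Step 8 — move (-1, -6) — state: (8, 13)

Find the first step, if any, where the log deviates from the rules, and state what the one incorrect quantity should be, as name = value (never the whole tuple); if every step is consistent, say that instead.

step 5, y = 6

Step 1: x = 7 + (1) = 8, y = -2 + (-5) = -7 — no discrepancy.
Step 2: x = 8 + (7) = 15, y = -7 + (8) = 1 — consistent with the log.
Step 3: x = 15 + (-4) = 11, y = 1 + (5) = 6 — agrees with the log.
Step 4: x = 11 + (-1) = 10, y = 6 + (-2) = 4 — agrees with the log.
Step 5: x = 10 + (6) = 16, y = 4 + (2) = 6 — the log has a different value.
First deviation found at step 5; the corrected entry is y = 6.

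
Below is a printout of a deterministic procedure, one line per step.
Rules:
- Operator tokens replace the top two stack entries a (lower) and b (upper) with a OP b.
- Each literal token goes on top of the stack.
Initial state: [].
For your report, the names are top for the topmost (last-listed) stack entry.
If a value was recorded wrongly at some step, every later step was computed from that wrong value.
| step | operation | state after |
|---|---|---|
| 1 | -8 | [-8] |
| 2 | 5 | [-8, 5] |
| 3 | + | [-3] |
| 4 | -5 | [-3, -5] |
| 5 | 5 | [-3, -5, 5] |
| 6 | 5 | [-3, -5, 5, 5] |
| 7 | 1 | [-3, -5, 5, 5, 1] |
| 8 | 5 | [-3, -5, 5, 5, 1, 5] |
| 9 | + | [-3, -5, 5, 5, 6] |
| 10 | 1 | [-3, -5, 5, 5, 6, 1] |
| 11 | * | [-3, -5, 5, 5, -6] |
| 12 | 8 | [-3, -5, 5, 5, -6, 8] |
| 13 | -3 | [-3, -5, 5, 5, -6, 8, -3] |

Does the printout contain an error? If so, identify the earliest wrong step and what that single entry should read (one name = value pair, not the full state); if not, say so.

1. push -8: top = -8 (verified)
2. push 5: top = 5 (exactly as logged)
3. -8 + 5 = -3 (consistent with the printout)
4. push -5: top = -5 (exactly as logged)
5. push 5: top = 5 (same as recorded)
6. push 5: top = 5 (matches)
7. push 1: top = 1 (verified)
8. push 5: top = 5 (consistent with the printout)
9. 1 + 5 = 6 (same as recorded)
10. push 1: top = 1 (in agreement)
11. 6 * 1 = 6 (not what was recorded)
That makes step 11 the first incorrect line — top = 6 is what it should show.

step 11, top = 6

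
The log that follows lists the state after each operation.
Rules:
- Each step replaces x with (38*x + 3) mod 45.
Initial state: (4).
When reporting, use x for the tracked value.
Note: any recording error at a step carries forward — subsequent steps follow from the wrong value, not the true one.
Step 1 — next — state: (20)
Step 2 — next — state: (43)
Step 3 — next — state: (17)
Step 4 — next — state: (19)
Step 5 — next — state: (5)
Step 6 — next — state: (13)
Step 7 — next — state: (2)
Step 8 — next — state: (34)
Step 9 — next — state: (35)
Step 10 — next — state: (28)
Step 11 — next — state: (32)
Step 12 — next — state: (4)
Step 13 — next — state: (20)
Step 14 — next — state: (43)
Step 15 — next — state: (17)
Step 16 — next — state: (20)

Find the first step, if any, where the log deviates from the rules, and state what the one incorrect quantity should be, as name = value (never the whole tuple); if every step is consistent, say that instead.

1. x = (38*4 + 3) mod 45 = 20 (in agreement)
2. x = (38*20 + 3) mod 45 = 43 (in agreement)
3. x = (38*43 + 3) mod 45 = 17 (same as recorded)
4. x = (38*17 + 3) mod 45 = 19 (confirmed correct)
5. x = (38*19 + 3) mod 45 = 5 (checks out)
6. x = (38*5 + 3) mod 45 = 13 (consistent with the log)
7. x = (38*13 + 3) mod 45 = 2 (same as recorded)
8. x = (38*2 + 3) mod 45 = 34 (no discrepancy)
9. x = (38*34 + 3) mod 45 = 35 (matches)
10. x = (38*35 + 3) mod 45 = 28 (confirmed correct)
11. x = (38*28 + 3) mod 45 = 32 (exactly as logged)
12. x = (38*32 + 3) mod 45 = 4 (exactly as logged)
13. x = (38*4 + 3) mod 45 = 20 (verified)
14. x = (38*20 + 3) mod 45 = 43 (confirmed correct)
15. x = (38*43 + 3) mod 45 = 17 (exactly as logged)
16. x = (38*17 + 3) mod 45 = 19 (first mismatch against the log)
First deviation found at step 16; the corrected entry is x = 19.

step 16, x = 19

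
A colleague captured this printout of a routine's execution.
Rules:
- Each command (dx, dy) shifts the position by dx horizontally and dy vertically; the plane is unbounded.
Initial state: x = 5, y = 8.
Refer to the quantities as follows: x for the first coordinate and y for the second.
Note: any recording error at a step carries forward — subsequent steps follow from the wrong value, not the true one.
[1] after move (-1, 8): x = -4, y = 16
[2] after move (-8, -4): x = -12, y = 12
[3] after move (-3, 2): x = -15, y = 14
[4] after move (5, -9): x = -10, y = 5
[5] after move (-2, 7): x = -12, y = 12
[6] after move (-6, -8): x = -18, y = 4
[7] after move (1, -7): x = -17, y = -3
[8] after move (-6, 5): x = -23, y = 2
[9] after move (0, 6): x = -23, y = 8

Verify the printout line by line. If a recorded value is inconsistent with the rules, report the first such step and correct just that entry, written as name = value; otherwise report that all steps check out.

Step 1: x = 5 + (-1) = 4, y = 8 + (8) = 16 — a discrepancy with the printout.
That makes step 1 the first incorrect line — x = 4 is what it should show.

step 1, x = 4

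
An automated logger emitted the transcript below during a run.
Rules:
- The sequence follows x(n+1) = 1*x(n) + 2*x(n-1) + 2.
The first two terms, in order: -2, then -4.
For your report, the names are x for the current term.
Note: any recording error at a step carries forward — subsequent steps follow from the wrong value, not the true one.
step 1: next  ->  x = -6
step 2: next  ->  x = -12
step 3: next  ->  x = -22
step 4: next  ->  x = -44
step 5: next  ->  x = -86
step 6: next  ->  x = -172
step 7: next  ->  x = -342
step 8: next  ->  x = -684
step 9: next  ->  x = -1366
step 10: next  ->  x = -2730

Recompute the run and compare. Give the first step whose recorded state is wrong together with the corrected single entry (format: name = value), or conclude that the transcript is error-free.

1. x = 1*(-4) + (2)*(-2) + (2) = -6 (checks out)
2. x = 1*(-6) + (2)*(-4) + (2) = -12 (matches)
3. x = 1*(-12) + (2)*(-6) + (2) = -22 (consistent with the transcript)
4. x = 1*(-22) + (2)*(-12) + (2) = -44 (confirmed correct)
5. x = 1*(-44) + (2)*(-22) + (2) = -86 (exactly as logged)
6. x = 1*(-86) + (2)*(-44) + (2) = -172 (matches)
7. x = 1*(-172) + (2)*(-86) + (2) = -342 (checks out)
8. x = 1*(-342) + (2)*(-172) + (2) = -684 (agrees with the transcript)
9. x = 1*(-684) + (2)*(-342) + (2) = -1366 (checks out)
10. x = 1*(-1366) + (2)*(-684) + (2) = -2732 (first mismatch against the transcript)
First deviation found at step 10; the corrected entry is x = -2732.

step 10, x = -2732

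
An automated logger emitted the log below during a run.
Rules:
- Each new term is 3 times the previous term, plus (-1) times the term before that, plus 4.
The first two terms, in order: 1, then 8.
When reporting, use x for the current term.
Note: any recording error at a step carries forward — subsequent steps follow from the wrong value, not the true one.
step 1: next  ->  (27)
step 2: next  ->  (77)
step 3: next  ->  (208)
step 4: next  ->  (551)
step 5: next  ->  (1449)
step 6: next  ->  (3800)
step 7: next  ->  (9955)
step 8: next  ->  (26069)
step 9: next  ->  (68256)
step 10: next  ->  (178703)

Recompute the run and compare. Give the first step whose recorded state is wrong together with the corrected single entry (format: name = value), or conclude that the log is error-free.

1. x = 3*(8) + (-1)*(1) + (4) = 27 (exactly as logged)
2. x = 3*(27) + (-1)*(8) + (4) = 77 (same as recorded)
3. x = 3*(77) + (-1)*(27) + (4) = 208 (in agreement)
4. x = 3*(208) + (-1)*(77) + (4) = 551 (exactly as logged)
5. x = 3*(551) + (-1)*(208) + (4) = 1449 (agrees with the log)
6. x = 3*(1449) + (-1)*(551) + (4) = 3800 (no discrepancy)
7. x = 3*(3800) + (-1)*(1449) + (4) = 9955 (checks out)
8. x = 3*(9955) + (-1)*(3800) + (4) = 26069 (confirmed correct)
9. x = 3*(26069) + (-1)*(9955) + (4) = 68256 (checks out)
10. x = 3*(68256) + (-1)*(26069) + (4) = 178703 (same as recorded)
Each recorded entry agrees with the recomputation.

no error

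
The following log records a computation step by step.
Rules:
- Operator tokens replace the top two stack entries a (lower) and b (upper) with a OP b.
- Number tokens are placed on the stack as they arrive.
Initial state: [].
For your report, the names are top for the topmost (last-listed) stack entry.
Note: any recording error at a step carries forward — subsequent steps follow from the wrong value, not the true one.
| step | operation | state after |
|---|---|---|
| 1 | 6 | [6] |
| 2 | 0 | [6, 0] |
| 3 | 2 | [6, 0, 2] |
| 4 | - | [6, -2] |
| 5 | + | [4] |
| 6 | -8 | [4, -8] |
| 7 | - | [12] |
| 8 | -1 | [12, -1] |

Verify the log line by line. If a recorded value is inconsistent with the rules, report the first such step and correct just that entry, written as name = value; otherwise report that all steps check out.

no error

Step 1: push 6: top = 6 — in agreement.
Step 2: push 0: top = 0 — no discrepancy.
Step 3: push 2: top = 2 — matches.
Step 4: 0 - 2 = -2 — consistent with the log.
Step 5: 6 + -2 = 4 — agrees with the log.
Step 6: push -8: top = -8 — consistent with the log.
Step 7: 4 - -8 = 12 — consistent with the log.
Step 8: push -1: top = -1 — exactly as logged.
All steps check out; nothing to correct.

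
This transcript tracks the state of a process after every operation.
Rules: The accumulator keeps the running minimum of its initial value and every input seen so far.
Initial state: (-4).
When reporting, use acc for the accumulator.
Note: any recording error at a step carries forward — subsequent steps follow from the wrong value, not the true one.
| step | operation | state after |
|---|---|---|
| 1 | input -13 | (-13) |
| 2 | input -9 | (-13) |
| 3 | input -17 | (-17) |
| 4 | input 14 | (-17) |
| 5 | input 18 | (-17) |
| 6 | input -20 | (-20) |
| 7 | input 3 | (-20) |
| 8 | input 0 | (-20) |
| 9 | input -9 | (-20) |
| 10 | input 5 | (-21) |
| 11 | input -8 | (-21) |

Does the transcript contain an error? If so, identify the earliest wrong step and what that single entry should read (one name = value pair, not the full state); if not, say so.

step 1: acc = min(-4, -13) = -13 -> in agreement
step 2: acc = min(-13, -9) = -13 -> verified
step 3: acc = min(-13, -17) = -17 -> no discrepancy
step 4: acc = min(-17, 14) = -17 -> verified
step 5: acc = min(-17, 18) = -17 -> agrees with the transcript
step 6: acc = min(-17, -20) = -20 -> no discrepancy
step 7: acc = min(-20, 3) = -20 -> verified
step 8: acc = min(-20, 0) = -20 -> agrees with the transcript
step 9: acc = min(-20, -9) = -20 -> agrees with the transcript
step 10: acc = min(-20, 5) = -20 -> the transcript has a different value
The audit stops at step 10: the recorded entry is wrong and should be acc = -20.

step 10, acc = -20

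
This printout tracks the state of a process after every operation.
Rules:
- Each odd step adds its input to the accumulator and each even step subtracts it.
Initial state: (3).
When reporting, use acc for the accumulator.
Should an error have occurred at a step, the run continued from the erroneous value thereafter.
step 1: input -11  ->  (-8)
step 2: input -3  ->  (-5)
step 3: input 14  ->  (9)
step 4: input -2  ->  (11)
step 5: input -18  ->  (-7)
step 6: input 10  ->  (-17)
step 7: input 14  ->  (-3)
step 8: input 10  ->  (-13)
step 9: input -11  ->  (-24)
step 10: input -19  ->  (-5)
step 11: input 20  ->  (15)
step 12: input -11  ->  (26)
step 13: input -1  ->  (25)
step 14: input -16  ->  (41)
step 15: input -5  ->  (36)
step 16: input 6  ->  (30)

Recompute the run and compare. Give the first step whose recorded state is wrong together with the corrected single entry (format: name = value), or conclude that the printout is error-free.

Step 1: acc = 3 + -11 = -8 — same as recorded.
Step 2: acc = -8 - -3 = -5 — verified.
Step 3: acc = -5 + 14 = 9 — exactly as logged.
Step 4: acc = 9 - -2 = 11 — exactly as logged.
Step 5: acc = 11 + -18 = -7 — consistent with the printout.
Step 6: acc = -7 - 10 = -17 — checks out.
Step 7: acc = -17 + 14 = -3 — in agreement.
Step 8: acc = -3 - 10 = -13 — checks out.
Step 9: acc = -13 + -11 = -24 — agrees with the printout.
Step 10: acc = -24 - -19 = -5 — exactly as logged.
Step 11: acc = -5 + 20 = 15 — consistent with the printout.
Step 12: acc = 15 - -11 = 26 — matches.
Step 13: acc = 26 + -1 = 25 — in agreement.
Step 14: acc = 25 - -16 = 41 — checks out.
Step 15: acc = 41 + -5 = 36 — exactly as logged.
Step 16: acc = 36 - 6 = 30 — consistent with the printout.
The recomputation confirms every line.

no error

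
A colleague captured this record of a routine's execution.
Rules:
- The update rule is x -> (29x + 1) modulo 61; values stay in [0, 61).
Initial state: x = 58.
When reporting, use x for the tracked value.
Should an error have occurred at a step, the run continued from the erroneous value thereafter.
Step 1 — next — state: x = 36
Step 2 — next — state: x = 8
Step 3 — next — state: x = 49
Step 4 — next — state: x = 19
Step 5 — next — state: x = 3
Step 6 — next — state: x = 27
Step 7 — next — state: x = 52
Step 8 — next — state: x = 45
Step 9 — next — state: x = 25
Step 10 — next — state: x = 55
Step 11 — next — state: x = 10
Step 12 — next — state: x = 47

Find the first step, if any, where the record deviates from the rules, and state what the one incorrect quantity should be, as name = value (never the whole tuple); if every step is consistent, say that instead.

step 3, x = 50

Recomputing the run from the initial state:
step 1: x = 36
step 2: x = 8
step 3: x = 50
step 4: x = 48
step 5: x = 51
step 6: x = 16
step 7: x = 38
step 8: x = 5
step 9: x = 24
step 10: x = 26
step 11: x = 23
step 12: x = 58
The first disagreement with the record is at step 3, where the value should be x = 50.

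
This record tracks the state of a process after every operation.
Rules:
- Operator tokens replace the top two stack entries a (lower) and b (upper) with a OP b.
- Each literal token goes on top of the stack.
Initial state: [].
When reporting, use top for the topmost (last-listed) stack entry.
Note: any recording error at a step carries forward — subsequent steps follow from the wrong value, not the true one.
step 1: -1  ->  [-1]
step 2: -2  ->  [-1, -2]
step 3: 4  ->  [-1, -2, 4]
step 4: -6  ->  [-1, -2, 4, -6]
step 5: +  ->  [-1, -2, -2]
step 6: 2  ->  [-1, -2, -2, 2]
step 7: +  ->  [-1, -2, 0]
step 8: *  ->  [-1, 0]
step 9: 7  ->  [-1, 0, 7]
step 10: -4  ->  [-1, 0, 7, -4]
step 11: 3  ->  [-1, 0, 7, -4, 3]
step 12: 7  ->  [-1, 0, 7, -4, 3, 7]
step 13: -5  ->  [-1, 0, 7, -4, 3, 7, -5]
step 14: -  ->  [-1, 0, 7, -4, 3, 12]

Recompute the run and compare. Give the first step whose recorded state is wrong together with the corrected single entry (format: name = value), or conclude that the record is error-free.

Step 1: push -1: top = -1 — exactly as logged.
Step 2: push -2: top = -2 — verified.
Step 3: push 4: top = 4 — no discrepancy.
Step 4: push -6: top = -6 — verified.
Step 5: 4 + -6 = -2 — consistent with the record.
Step 6: push 2: top = 2 — verified.
Step 7: -2 + 2 = 0 — matches.
Step 8: -2 * 0 = 0 — no discrepancy.
Step 9: push 7: top = 7 — agrees with the record.
Step 10: push -4: top = -4 — confirmed correct.
Step 11: push 3: top = 3 — consistent with the record.
Step 12: push 7: top = 7 — same as recorded.
Step 13: push -5: top = -5 — confirmed correct.
Step 14: 7 - -5 = 12 — in agreement.
All steps check out; nothing to correct.

no error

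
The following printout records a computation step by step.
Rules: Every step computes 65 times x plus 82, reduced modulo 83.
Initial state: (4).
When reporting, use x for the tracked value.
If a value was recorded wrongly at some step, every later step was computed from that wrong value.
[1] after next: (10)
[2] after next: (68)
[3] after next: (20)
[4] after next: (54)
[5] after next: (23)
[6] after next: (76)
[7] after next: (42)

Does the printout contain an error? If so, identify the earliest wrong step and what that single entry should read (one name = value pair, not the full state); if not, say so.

Step 1: x = (65*4 + 82) mod 83 = 10 — verified.
Step 2: x = (65*10 + 82) mod 83 = 68 — no discrepancy.
Step 3: x = (65*68 + 82) mod 83 = 20 — matches.
Step 4: x = (65*20 + 82) mod 83 = 54 — agrees with the printout.
Step 5: x = (65*54 + 82) mod 83 = 23 — in agreement.
Step 6: x = (65*23 + 82) mod 83 = 0 — the entry is off here.
First incorrect step: 6; the correct value is x = 0.

step 6, x = 0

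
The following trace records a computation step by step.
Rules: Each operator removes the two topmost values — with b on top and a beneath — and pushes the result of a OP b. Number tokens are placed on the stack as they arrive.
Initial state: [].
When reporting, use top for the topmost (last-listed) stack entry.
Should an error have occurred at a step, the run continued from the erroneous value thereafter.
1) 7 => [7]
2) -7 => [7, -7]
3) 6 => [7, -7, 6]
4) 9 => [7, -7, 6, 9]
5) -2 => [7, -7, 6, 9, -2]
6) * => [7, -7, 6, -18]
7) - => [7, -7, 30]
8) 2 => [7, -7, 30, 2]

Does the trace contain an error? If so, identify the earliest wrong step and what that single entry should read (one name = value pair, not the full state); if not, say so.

Recomputing the run from the initial state:
step 1: [7]
step 2: [7, -7]
step 3: [7, -7, 6]
step 4: [7, -7, 6, 9]
step 5: [7, -7, 6, 9, -2]
step 6: [7, -7, 6, -18]
step 7: [7, -7, 24]
step 8: [7, -7, 24, 2]
The first disagreement with the trace is at step 7, where the value should be top = 24.

step 7, top = 24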